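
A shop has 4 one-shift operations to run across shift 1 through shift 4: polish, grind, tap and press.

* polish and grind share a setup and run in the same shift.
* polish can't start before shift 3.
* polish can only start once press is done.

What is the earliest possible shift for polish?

Polish is available from shift 3.
polish at shift 3 is achievable: tap=shift 1, polish=shift 3, press=shift 1, grind=shift 3.

shift 3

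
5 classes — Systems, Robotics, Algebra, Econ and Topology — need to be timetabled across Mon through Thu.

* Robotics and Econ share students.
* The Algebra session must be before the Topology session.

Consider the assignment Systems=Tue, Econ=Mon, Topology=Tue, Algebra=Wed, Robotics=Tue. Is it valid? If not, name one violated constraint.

The Algebra session must be before the Topology session — violated.
Robotics and Econ share students — holds.

No. The Algebra session must be before the Topology session is not satisfied.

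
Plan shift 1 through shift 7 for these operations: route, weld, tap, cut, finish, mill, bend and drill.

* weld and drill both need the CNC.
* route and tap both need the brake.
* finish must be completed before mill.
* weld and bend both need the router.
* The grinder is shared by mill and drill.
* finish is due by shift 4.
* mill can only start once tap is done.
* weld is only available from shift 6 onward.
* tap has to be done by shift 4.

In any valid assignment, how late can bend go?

bend at shift 7 is achievable: tap=shift 1; mill=shift 2; weld=shift 6; finish=shift 1; bend=shift 7; drill=shift 1; cut=shift 1; route=shift 2.

shift 7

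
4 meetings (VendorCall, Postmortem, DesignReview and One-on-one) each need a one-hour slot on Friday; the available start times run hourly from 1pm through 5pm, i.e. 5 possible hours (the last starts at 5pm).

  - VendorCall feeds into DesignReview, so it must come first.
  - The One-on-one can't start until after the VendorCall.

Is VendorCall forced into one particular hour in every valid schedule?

No

VendorCall can be 1pm (e.g. DesignReview -> 2pm; Postmortem -> 1pm; VendorCall -> 1pm; One-on-one -> 2pm) or 2pm (e.g. Postmortem=1pm; One-on-one=3pm; VendorCall=2pm; DesignReview=3pm).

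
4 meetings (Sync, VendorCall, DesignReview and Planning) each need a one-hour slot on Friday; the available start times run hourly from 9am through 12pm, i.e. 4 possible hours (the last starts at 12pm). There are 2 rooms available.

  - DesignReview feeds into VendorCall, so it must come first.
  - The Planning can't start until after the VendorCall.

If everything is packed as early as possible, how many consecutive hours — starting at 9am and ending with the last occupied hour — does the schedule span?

3

The precedence chain requires at least 3 distinct hours.
With at most 2 per hour and 4 meetings, at least 2 hours are needed.
3 works (last occupied hour: 11am): for example VendorCall in 10am, DesignReview in 9am, Planning in 11am, Sync in 9am.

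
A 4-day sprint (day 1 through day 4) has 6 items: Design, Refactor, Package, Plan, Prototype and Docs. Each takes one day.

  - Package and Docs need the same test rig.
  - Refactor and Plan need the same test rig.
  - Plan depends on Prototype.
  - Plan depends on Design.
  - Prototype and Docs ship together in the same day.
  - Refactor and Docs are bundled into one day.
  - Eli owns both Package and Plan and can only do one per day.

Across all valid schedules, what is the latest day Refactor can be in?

day 3

Refactor must be in the same day as Prototype, which can't be after day 3, so Refactor is at most day 3.
Refactor at day 3 is achievable: Refactor in day 3; Plan in day 4; Docs in day 3; Prototype in day 3; Design in day 1; Package in day 1.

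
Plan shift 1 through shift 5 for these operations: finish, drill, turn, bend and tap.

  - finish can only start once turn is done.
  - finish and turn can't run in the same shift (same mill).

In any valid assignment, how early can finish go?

shift 2

Precedence pushes finish to at least shift 2.
finish at shift 2 is achievable: bend=shift 1, tap=shift 1, turn=shift 1, finish=shift 2, drill=shift 1.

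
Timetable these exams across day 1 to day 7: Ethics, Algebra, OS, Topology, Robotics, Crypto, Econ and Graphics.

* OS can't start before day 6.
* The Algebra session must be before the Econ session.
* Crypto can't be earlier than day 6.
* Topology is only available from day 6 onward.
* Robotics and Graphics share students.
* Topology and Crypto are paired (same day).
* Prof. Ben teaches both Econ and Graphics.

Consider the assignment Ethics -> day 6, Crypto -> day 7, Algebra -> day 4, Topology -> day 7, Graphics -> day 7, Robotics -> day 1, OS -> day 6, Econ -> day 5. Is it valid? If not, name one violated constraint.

OS can't start before day 6 — holds.
Robotics and Graphics share students — holds.
Topology and Crypto are paired (same day) — holds.
Topology is only available from day 6 onward — holds.
Crypto can't be earlier than day 6 — holds.
Prof. Ben teaches both Econ and Graphics — holds.
The Algebra session must be before the Econ session — holds.

Yes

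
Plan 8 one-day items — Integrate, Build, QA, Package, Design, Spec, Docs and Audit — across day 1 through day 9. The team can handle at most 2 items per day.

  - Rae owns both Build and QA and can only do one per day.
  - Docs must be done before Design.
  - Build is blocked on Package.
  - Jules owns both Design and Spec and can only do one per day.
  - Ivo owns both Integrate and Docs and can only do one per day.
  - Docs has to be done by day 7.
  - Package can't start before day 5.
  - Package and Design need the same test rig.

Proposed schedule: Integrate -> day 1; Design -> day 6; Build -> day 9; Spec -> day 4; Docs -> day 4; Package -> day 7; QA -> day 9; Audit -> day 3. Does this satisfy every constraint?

No. Rae owns both Build and QA and can only do one per day is not satisfied.

Ivo owns both Integrate and Docs and can only do one per day — holds.
Build is blocked on Package — holds.
Package can't start before day 5 — holds.
Docs has to be done by day 7 — holds.
Docs must be done before Design — holds.
Rae owns both Build and QA and can only do one per day — violated.
Jules owns both Design and Spec and can only do one per day — holds.
The team can handle at most 2 items per day — holds.
Package and Design need the same test rig — holds.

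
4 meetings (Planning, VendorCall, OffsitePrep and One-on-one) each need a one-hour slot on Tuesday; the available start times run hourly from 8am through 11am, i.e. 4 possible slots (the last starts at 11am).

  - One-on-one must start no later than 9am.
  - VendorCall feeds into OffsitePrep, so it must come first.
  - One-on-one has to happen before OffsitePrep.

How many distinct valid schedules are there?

44

Splitting on Planning: it can be 8am (11), 9am (11), 10am (11), 11am (11). Listing each branch's schedules as (VendorCall, OffsitePrep, One-on-one):
Planning=8am: (8am,9am,8am) (8am,10am,8am) (8am,10am,9am) (8am,11am,8am) (8am,11am,9am) (9am,10am,8am) (9am,10am,9am) (9am,11am,8am) (9am,11am,9am) (10am,11am,8am) (10am,11am,9am) — 11.
Planning=9am: (8am,9am,8am) (8am,10am,8am) (8am,10am,9am) (8am,11am,8am) (8am,11am,9am) (9am,10am,8am) (9am,10am,9am) (9am,11am,8am) (9am,11am,9am) (10am,11am,8am) (10am,11am,9am) — 11.
Planning=10am: (8am,9am,8am) (8am,10am,8am) (8am,10am,9am) (8am,11am,8am) (8am,11am,9am) (9am,10am,8am) (9am,10am,9am) (9am,11am,8am) (9am,11am,9am) (10am,11am,8am) (10am,11am,9am) — 11.
Planning=11am: (8am,9am,8am) (8am,10am,8am) (8am,10am,9am) (8am,11am,8am) (8am,11am,9am) (9am,10am,8am) (9am,10am,9am) (9am,11am,8am) (9am,11am,9am) (10am,11am,8am) (10am,11am,9am) — 11.
Summing: 11 + 11 + 11 + 11 = 44.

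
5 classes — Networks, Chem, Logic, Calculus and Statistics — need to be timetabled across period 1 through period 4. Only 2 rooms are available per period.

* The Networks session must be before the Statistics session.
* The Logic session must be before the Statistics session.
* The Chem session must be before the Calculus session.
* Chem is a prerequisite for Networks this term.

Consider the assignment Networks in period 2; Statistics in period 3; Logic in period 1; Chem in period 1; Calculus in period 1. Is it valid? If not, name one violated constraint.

No. Only 2 rooms are available per period is not satisfied.

The Logic session must be before the Statistics session — holds.
Only 2 rooms are available per period — violated.
Chem is a prerequisite for Networks this term — holds.
The Chem session must be before the Calculus session — violated.
The Networks session must be before the Statistics session — holds.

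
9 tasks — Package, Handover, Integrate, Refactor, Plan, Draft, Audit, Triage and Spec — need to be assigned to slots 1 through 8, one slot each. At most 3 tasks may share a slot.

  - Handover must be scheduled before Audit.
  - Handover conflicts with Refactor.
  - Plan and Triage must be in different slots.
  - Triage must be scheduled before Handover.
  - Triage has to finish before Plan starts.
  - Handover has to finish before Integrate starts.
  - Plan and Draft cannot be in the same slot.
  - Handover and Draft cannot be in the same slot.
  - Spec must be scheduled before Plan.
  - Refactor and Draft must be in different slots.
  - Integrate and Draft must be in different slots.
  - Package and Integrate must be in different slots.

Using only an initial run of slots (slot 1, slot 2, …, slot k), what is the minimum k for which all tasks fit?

3 slots

The precedence chain requires at least 3 distinct slots.
With at most 3 per slot and 9 tasks, at least 3 slots are needed.
3 works (last occupied slot: 3): for example Draft in 1; Plan in 2; Audit in 3; Handover in 2; Package in 2; Spec in 1; Refactor in 3; Triage in 1; Integrate in 3.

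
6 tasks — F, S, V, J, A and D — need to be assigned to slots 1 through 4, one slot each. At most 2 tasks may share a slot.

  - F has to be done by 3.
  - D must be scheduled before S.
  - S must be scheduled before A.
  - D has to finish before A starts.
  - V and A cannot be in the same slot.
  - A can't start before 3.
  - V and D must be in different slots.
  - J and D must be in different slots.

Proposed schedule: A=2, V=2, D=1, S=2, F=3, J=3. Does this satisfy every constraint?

S must be scheduled before A — violated.
V and A cannot be in the same slot — violated.
V and D must be in different slots — holds.
At most 2 tasks may share a slot — violated.
D must be scheduled before S — holds.
D has to finish before A starts — holds.
F has to be done by 3 — holds.
A can't start before 3 — violated.
J and D must be in different slots — holds.

No — it violates: V and A cannot be in the same slot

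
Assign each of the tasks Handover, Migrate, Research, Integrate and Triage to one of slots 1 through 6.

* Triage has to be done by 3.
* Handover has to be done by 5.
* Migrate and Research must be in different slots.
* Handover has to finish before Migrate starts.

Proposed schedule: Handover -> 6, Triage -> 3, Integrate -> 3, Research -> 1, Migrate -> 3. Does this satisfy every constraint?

No. Handover has to be done by 5 is not satisfied.

Handover has to finish before Migrate starts — violated.
Migrate and Research must be in different slots — holds.
Handover has to be done by 5 — violated.
Triage has to be done by 3 — holds.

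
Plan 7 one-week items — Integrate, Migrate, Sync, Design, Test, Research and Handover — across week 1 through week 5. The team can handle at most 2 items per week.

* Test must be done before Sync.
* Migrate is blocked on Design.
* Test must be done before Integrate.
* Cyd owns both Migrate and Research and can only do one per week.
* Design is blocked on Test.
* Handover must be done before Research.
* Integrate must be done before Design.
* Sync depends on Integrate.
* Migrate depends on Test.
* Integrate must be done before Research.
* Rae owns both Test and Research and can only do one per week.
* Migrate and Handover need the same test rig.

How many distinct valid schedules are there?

Splitting on Integrate: it can be week 2 (36), week 3 (6). Listing each branch's schedules as (Migrate, Sync, Design, Test, Research, Handover) by week number:
Integrate=week 2: (4,3,3,1,5,1) (4,3,3,1,5,2) (4,4,3,1,3,1) (4,4,3,1,3,2) (4,4,3,1,5,1) (4,4,3,1,5,2) (4,4,3,1,5,3) (4,5,3,1,3,1) (4,5,3,1,3,2) (4,5,3,1,5,1) (4,5,3,1,5,2) (4,5,3,1,5,3) (5,3,3,1,4,1) (5,3,3,1,4,2) (5,3,4,1,3,1) (5,3,4,1,3,2) (5,3,4,1,4,1) (5,3,4,1,4,2) (5,3,4,1,4,3) (5,4,3,1,3,1) (5,4,3,1,3,2) (5,4,3,1,4,1) (5,4,3,1,4,2) (5,4,3,1,4,3) (5,4,4,1,3,1) (5,4,4,1,3,2) (5,5,3,1,3,1) (5,5,3,1,3,2) (5,5,3,1,4,1) (5,5,3,1,4,2) (5,5,3,1,4,3) (5,5,4,1,3,1) (5,5,4,1,3,2) (5,5,4,1,4,1) (5,5,4,1,4,2) (5,5,4,1,4,3) — 36.
Integrate=week 3: (5,5,4,1,4,1) (5,5,4,1,4,2) (5,5,4,1,4,3) (5,5,4,2,4,1) (5,5,4,2,4,2) (5,5,4,2,4,3) — 6.
Summing: 36 + 6 = 42.

42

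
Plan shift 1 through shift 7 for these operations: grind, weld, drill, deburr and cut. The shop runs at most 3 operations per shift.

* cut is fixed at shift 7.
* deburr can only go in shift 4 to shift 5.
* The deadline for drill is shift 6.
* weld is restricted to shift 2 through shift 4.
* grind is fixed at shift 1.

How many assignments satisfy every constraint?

36

Splitting on weld: it can be shift 2 (12), shift 3 (12), shift 4 (12). Listing each branch's schedules as (grind, drill, deburr, cut) by shift number:
weld=shift 2: (1,1,4,7) (1,1,5,7) (1,2,4,7) (1,2,5,7) (1,3,4,7) (1,3,5,7) (1,4,4,7) (1,4,5,7) (1,5,4,7) (1,5,5,7) (1,6,4,7) (1,6,5,7) — 12.
weld=shift 3: (1,1,4,7) (1,1,5,7) (1,2,4,7) (1,2,5,7) (1,3,4,7) (1,3,5,7) (1,4,4,7) (1,4,5,7) (1,5,4,7) (1,5,5,7) (1,6,4,7) (1,6,5,7) — 12.
weld=shift 4: (1,1,4,7) (1,1,5,7) (1,2,4,7) (1,2,5,7) (1,3,4,7) (1,3,5,7) (1,4,4,7) (1,4,5,7) (1,5,4,7) (1,5,5,7) (1,6,4,7) (1,6,5,7) — 12.
Summing: 12 + 12 + 12 = 36.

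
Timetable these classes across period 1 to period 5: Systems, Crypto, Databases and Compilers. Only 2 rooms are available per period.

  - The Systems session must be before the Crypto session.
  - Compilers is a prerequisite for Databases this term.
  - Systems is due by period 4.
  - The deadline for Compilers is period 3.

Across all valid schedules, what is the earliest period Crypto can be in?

period 2

Precedence pushes Crypto to at least period 2.
Crypto at period 2 is achievable: Systems=period 1, Compilers=period 1, Crypto=period 2, Databases=period 2.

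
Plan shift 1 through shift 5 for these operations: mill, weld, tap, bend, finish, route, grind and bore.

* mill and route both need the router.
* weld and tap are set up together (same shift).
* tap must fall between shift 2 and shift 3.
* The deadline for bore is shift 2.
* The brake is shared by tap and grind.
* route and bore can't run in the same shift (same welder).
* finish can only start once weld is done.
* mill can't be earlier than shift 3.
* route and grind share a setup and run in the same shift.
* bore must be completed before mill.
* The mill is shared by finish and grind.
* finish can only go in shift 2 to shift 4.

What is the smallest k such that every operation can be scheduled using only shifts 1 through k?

3 shifts

The precedence chain requires at least 2 distinct shifts.
mill can't be placed before shift 3, so the schedule must run through at least shift 3.
3 works (last occupied shift: shift 3): for example mill in shift 3, finish in shift 3, bend in shift 1, route in shift 1, tap in shift 2, weld in shift 2, grind in shift 1, bore in shift 2.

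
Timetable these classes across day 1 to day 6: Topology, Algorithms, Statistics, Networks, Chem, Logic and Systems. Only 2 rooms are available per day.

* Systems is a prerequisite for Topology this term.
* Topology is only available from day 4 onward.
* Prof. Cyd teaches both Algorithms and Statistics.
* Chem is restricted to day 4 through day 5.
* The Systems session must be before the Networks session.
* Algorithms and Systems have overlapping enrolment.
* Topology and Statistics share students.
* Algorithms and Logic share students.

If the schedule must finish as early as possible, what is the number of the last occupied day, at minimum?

The precedence chain requires at least 2 distinct days.
With at most 2 per day and 7 classes, at least 4 days are needed.
Topology can't be placed before day 4, so the schedule must run through at least day 4.
4 works (last occupied day: day 4): for example Algorithms -> day 2; Logic -> day 3; Chem -> day 4; Networks -> day 2; Systems -> day 1; Topology -> day 4; Statistics -> day 1.

day 4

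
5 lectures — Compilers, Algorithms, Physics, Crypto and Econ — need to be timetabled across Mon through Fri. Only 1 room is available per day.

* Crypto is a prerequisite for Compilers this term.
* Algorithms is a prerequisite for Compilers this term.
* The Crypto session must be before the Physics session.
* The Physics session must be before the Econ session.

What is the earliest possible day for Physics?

Precedence pushes Physics to at least Tue; downstream work caps Physics at Thu.
Physics at Tue is achievable: Algorithms=Wed; Crypto=Mon; Physics=Tue; Econ=Fri; Compilers=Thu.

Tue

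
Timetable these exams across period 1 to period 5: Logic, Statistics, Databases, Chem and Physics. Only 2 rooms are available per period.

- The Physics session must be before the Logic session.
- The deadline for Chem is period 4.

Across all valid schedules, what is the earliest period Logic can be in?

Precedence pushes Logic to at least period 2.
Logic at period 2 is achievable: Databases=period 3; Physics=period 1; Statistics=period 2; Chem=period 1; Logic=period 2.

period 2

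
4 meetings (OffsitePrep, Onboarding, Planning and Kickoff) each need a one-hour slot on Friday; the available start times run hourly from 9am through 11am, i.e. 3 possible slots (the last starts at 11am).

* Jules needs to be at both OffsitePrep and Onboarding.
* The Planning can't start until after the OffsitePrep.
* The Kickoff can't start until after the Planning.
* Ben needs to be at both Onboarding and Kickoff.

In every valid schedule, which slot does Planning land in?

10am

Precedence pushes Planning to at least 10am; downstream work caps Planning at 10am.
So Planning is pinned to 10am.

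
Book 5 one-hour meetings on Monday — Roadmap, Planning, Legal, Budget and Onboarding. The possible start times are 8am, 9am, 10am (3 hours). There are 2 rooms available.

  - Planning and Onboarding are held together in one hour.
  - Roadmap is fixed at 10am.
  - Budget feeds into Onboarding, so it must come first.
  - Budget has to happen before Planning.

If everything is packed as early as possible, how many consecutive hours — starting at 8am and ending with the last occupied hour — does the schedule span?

The precedence chain requires at least 2 distinct hours.
With at most 2 per hour and 5 meetings, at least 3 hours are needed.
Roadmap can't be placed before 10am — that is hour 3 counting from 8am — so the schedule must run through at least 3 hours.
3 works (last occupied hour: 10am): for example Roadmap=10am, Onboarding=9am, Legal=8am, Budget=8am, Planning=9am.

3 hours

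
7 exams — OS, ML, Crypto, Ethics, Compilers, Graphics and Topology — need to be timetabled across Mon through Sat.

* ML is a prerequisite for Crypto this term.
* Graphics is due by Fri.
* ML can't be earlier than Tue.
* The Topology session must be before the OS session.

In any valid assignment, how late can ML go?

Fri

ML is available from Tue; downstream work caps ML at Fri.
ML at Fri is achievable: Topology=Mon, Crypto=Sat, Ethics=Mon, Compilers=Mon, ML=Fri, OS=Tue, Graphics=Mon.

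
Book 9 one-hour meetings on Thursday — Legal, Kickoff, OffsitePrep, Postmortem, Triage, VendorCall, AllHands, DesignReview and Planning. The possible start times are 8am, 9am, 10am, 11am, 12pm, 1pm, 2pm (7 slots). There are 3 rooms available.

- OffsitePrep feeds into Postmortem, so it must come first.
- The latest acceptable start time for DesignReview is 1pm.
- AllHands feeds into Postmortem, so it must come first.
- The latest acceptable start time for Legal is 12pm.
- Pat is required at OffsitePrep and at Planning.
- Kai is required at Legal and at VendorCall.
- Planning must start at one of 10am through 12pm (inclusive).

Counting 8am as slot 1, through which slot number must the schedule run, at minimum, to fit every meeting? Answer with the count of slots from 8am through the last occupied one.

3

The precedence chain requires at least 2 distinct slots.
With at most 3 per slot and 9 meetings, at least 3 slots are needed.
Planning can't be placed before 10am — that is slot 3 counting from 8am — so the schedule must run through at least 3 slots.
3 works (last occupied slot: 10am): for example Postmortem=9am, Legal=8am, VendorCall=10am, DesignReview=10am, Kickoff=9am, Triage=9am, Planning=10am, AllHands=8am, OffsitePrep=8am.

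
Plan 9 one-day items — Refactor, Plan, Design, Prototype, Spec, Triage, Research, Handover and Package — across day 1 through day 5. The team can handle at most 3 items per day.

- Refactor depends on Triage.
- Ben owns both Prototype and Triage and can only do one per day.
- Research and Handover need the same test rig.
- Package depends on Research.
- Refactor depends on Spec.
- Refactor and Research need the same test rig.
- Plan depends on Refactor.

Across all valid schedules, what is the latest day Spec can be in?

Downstream work caps Spec at day 3.
Spec at day 3 is achievable: Prototype=day 2, Spec=day 3, Research=day 1, Handover=day 2, Plan=day 5, Triage=day 1, Design=day 1, Refactor=day 4, Package=day 2.

day 3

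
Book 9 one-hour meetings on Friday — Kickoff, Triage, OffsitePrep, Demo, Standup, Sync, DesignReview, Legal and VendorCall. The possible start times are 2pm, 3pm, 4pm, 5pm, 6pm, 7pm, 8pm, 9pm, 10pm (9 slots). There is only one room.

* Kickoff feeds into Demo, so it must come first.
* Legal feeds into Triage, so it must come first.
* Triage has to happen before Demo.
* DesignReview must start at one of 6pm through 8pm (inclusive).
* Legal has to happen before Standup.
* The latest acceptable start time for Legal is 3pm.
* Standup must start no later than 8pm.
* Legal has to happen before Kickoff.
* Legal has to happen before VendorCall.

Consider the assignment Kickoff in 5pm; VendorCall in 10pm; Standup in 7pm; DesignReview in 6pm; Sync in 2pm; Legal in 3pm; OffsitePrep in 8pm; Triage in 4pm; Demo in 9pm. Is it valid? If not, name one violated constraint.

Yes, all constraints hold

DesignReview must start at one of 6pm through 8pm (inclusive) — holds.
There is only one room — holds.
Legal has to happen before Kickoff — holds.
Standup must start no later than 8pm — holds.
The latest acceptable start time for Legal is 3pm — holds.
Legal has to happen before VendorCall — holds.
Legal feeds into Triage, so it must come first — holds.
Triage has to happen before Demo — holds.
Kickoff feeds into Demo, so it must come first — holds.
Legal has to happen before Standup — holds.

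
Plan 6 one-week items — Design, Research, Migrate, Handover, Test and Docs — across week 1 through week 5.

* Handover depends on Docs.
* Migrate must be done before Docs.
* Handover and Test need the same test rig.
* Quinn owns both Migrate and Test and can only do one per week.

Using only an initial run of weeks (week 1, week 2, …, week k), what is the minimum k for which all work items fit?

3

The precedence chain requires at least 3 distinct weeks.
3 works (last occupied week: week 3): for example Migrate=week 1; Design=week 1; Handover=week 3; Research=week 1; Docs=week 2; Test=week 2.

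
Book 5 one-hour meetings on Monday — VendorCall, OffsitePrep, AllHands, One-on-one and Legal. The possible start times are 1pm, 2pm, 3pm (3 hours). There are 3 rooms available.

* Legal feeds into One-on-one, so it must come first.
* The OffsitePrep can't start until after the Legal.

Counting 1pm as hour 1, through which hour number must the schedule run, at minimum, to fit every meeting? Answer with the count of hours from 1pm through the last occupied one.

The precedence chain requires at least 2 distinct hours.
With at most 3 per hour and 5 meetings, at least 2 hours are needed.
2 works (last occupied hour: 2pm): for example VendorCall -> 1pm; OffsitePrep -> 2pm; Legal -> 1pm; One-on-one -> 2pm; AllHands -> 1pm.

2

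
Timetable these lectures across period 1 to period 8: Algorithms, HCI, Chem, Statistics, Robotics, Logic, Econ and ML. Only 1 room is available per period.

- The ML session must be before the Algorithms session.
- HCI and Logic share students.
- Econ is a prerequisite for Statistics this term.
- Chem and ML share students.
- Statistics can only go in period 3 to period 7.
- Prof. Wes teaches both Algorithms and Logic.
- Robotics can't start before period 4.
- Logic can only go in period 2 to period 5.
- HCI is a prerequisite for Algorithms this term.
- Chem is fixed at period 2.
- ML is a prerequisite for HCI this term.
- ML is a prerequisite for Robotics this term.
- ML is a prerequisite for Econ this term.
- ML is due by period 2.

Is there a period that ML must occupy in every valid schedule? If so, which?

ML's window is period 1–period 2.
Chem is fixed at period 2, and ML can't share a period with Chem.
So ML must be period 1.

period 1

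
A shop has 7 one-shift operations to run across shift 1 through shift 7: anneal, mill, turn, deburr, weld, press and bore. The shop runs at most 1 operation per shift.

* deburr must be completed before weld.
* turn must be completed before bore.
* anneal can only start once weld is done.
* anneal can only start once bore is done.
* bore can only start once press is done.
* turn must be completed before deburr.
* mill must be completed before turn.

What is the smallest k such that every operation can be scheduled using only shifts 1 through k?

7

The precedence chain requires at least 5 distinct shifts.
With at most 1 per shift and 7 operations, at least 7 shifts are needed.
7 works (last occupied shift: shift 7): for example anneal in shift 7, deburr in shift 5, press in shift 3, bore in shift 4, turn in shift 2, weld in shift 6, mill in shift 1.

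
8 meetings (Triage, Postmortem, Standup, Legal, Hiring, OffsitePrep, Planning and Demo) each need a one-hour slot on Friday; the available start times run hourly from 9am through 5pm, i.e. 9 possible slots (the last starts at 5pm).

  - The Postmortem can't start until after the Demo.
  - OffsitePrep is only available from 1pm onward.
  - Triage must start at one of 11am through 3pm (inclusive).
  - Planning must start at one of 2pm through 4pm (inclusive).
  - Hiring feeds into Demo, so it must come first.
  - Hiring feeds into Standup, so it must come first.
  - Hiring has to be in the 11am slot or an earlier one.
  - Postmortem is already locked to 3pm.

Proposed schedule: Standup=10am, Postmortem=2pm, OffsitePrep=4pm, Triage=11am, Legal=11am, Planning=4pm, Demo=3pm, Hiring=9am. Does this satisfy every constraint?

No — it violates: The Postmortem can't start until after the Demo

Hiring feeds into Standup, so it must come first — holds.
Postmortem is already locked to 3pm — violated.
Hiring feeds into Demo, so it must come first — holds.
The Postmortem can't start until after the Demo — violated.
Triage must start at one of 11am through 3pm (inclusive) — holds.
Hiring has to be in the 11am slot or an earlier one — holds.
Planning must start at one of 2pm through 4pm (inclusive) — holds.
OffsitePrep is only available from 1pm onward — holds.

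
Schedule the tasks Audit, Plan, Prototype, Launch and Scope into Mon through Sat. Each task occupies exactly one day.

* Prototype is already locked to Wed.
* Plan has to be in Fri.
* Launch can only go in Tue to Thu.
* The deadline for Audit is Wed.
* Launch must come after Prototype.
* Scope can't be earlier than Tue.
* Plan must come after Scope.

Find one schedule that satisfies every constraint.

Scope=Tue, Prototype=Wed, Launch=Thu, Audit=Mon, Plan=Fri

Checking: Prototype(Wed) before Launch(Thu); Scope(Tue) before Plan(Fri); Scope=Tue in [Tue,Sat]; Launch=Thu in [Tue,Thu]; Prototype=Wed in [Wed,Wed]; Plan=Fri in [Fri,Fri]; Audit=Mon in [Mon,Wed].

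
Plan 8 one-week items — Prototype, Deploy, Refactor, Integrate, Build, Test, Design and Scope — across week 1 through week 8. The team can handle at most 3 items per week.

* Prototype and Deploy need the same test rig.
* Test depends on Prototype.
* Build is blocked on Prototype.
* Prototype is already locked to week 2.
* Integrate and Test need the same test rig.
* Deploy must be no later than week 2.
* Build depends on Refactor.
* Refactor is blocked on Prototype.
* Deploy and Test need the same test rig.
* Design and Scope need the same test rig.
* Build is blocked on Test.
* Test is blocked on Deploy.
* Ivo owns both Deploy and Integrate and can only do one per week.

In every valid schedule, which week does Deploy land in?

week 1

Deploy's window is week 1–week 2.
Prototype is fixed at week 2, and Deploy can't share a week with Prototype.
So Deploy must be week 1.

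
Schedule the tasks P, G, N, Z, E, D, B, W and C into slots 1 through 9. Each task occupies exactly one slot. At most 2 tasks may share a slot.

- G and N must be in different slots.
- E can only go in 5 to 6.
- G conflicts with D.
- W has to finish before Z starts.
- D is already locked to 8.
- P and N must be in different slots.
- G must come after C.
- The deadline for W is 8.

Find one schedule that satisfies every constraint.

N=4; Z=2; W=1; P=3; G=2; B=3; C=1; D=8; E=5

Checking: W(1) before Z(2); C(1) before G(2); G(2) != N(4); P(3) != N(4); G(2) != D(8); D=8 in [8,8]; W=1 in [1,8]; E=5 in [5,6]; max 2 per slot (cap 2).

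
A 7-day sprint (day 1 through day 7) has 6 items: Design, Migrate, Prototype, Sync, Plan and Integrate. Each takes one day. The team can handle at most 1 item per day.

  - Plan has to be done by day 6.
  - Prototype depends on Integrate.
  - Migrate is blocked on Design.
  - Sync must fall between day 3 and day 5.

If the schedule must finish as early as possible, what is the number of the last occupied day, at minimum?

The precedence chain requires at least 2 distinct days.
With at most 1 per day and 6 tasks, at least 6 days are needed.
Sync can't be placed before day 3, so the schedule must run through at least day 3.
6 works (last occupied day: day 6): for example Prototype=day 5, Sync=day 3, Integrate=day 4, Design=day 1, Migrate=day 2, Plan=day 6.

day 6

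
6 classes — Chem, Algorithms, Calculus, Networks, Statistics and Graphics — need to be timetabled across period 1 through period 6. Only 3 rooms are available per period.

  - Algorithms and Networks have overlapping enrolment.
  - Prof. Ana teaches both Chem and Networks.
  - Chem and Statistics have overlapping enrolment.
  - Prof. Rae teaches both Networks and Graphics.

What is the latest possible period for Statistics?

Statistics at period 6 is achievable: Algorithms in period 1, Statistics in period 6, Graphics in period 3, Calculus in period 1, Networks in period 2, Chem in period 1.

period 6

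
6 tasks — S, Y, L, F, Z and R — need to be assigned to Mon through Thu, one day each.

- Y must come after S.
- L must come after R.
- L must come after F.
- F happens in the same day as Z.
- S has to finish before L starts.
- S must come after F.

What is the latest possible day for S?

Precedence pushes S to at least Tue; downstream work caps S at Wed.
S at Wed is achievable: F -> Mon, Y -> Thu, R -> Mon, Z -> Mon, L -> Thu, S -> Wed.

Wed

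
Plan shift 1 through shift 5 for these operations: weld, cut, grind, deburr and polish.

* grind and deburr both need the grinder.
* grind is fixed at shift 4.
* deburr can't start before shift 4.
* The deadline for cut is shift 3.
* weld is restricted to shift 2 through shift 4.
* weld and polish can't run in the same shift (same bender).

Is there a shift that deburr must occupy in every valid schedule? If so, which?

deburr's window is shift 4–shift 5.
grind is fixed at shift 4, and deburr can't share a shift with grind.
So deburr must be shift 5.

shift 5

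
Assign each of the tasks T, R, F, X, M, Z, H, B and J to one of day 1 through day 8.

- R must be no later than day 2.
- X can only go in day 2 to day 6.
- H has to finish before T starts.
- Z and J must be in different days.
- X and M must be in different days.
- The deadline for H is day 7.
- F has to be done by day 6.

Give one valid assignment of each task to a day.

T in day 2, M in day 1, J in day 2, F in day 1, Z in day 1, X in day 2, B in day 1, R in day 1, H in day 1

Checking: H(day 1) before T(day 2); Z(day 1) != J(day 2); X(day 2) != M(day 1); F=day 1 in [day 1,day 6]; H=day 1 in [day 1,day 7]; X=day 2 in [day 2,day 6]; R=day 1 in [day 1,day 2].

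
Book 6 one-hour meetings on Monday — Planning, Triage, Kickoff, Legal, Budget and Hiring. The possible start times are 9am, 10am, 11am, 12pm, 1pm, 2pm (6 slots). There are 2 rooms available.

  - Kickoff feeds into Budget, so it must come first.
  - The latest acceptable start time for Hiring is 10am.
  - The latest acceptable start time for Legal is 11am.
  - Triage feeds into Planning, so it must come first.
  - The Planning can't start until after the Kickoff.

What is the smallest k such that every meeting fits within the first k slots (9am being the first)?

The precedence chain requires at least 2 distinct slots.
With at most 2 per slot and 6 meetings, at least 3 slots are needed.
3 works (last occupied slot: 11am): for example Legal -> 11am, Triage -> 10am, Planning -> 11am, Budget -> 10am, Hiring -> 9am, Kickoff -> 9am.

3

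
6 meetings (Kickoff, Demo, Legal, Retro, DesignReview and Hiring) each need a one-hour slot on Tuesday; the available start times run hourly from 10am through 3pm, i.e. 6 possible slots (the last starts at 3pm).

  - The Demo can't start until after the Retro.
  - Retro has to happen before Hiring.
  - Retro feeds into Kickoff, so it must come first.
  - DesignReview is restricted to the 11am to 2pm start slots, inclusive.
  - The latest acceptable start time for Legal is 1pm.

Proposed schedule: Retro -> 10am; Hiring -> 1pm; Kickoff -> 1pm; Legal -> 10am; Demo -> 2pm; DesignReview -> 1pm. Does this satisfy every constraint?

Yes, all constraints hold

Retro feeds into Kickoff, so it must come first — holds.
The Demo can't start until after the Retro — holds.
Retro has to happen before Hiring — holds.
DesignReview is restricted to the 11am to 2pm start slots, inclusive — holds.
The latest acceptable start time for Legal is 1pm — holds.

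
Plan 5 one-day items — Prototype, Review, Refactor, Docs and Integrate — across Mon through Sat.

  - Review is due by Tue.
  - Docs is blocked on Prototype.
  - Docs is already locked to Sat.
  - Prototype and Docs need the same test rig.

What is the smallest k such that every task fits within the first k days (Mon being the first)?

6

The precedence chain requires at least 2 distinct days.
Docs can't be placed before Sat — that is day 6 counting from Mon — so the schedule must run through at least 6 days.
6 works (last occupied day: Sat): for example Docs -> Sat, Prototype -> Mon, Review -> Mon, Refactor -> Mon, Integrate -> Mon.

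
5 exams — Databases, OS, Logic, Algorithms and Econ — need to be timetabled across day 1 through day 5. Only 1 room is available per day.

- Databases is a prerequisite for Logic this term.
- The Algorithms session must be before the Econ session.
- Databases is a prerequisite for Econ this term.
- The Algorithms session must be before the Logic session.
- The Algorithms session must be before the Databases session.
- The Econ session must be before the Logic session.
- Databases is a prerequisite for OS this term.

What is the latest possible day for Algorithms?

Downstream work caps Algorithms at day 2.
Algorithms at day 1 is achievable: Algorithms in day 1; OS in day 5; Econ in day 3; Databases in day 2; Logic in day 4.
Nothing later works — the capacity limit rule out every day after day 1.

day 1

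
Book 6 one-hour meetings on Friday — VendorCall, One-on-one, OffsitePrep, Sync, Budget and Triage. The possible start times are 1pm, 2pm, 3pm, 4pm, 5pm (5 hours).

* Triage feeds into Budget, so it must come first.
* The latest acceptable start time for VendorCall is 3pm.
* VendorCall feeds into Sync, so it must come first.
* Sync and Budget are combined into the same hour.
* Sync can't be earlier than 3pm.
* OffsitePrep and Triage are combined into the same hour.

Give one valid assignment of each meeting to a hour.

Budget=3pm; Sync=3pm; One-on-one=1pm; Triage=1pm; VendorCall=1pm; OffsitePrep=1pm

Checking: Triage(1pm) before Budget(3pm); VendorCall(1pm) before Sync(3pm); Sync = Budget = 3pm; OffsitePrep = Triage = 1pm; Sync=3pm in [3pm,5pm]; VendorCall=1pm in [1pm,3pm].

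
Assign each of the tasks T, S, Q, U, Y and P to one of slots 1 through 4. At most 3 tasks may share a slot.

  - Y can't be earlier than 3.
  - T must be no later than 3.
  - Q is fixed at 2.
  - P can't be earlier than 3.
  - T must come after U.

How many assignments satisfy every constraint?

Splitting on T: it can be 2 (16), 3 (30). Listing each branch's schedules as (S, Q, U, Y, P):
T=2: (1,2,1,3,3) (1,2,1,3,4) (1,2,1,4,3) (1,2,1,4,4) (2,2,1,3,3) (2,2,1,3,4) (2,2,1,4,3) (2,2,1,4,4) (3,2,1,3,3) (3,2,1,3,4) (3,2,1,4,3) (3,2,1,4,4) (4,2,1,3,3) (4,2,1,3,4) (4,2,1,4,3) (4,2,1,4,4) — 16.
T=3: (1,2,1,3,3) (1,2,1,3,4) (1,2,1,4,3) (1,2,1,4,4) (1,2,2,3,3) (1,2,2,3,4) (1,2,2,4,3) (1,2,2,4,4) (2,2,1,3,3) (2,2,1,3,4) (2,2,1,4,3) (2,2,1,4,4) (2,2,2,3,3) (2,2,2,3,4) (2,2,2,4,3) (2,2,2,4,4) (3,2,1,3,4) (3,2,1,4,3) (3,2,1,4,4) (3,2,2,3,4) (3,2,2,4,3) (3,2,2,4,4) (4,2,1,3,3) (4,2,1,3,4) (4,2,1,4,3) (4,2,1,4,4) (4,2,2,3,3) (4,2,2,3,4) (4,2,2,4,3) (4,2,2,4,4) — 30.
Summing: 16 + 30 = 46.

46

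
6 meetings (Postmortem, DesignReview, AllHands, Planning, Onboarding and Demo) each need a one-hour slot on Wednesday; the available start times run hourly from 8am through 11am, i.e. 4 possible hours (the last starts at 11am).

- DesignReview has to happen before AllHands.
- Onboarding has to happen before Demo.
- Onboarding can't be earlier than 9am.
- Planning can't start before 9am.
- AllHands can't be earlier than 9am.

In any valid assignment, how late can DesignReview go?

Downstream work caps DesignReview at 10am.
DesignReview at 10am is achievable: DesignReview in 10am; Onboarding in 9am; Demo in 10am; Postmortem in 8am; Planning in 9am; AllHands in 11am.

10am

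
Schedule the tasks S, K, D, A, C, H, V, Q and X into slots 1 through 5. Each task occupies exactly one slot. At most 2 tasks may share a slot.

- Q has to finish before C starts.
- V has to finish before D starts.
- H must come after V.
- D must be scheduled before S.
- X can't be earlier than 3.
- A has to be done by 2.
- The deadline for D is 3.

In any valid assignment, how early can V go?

1

Downstream work caps V at 2.
V at 1 is achievable: V=1; H=4; D=2; S=3; X=3; C=4; K=5; A=1; Q=2.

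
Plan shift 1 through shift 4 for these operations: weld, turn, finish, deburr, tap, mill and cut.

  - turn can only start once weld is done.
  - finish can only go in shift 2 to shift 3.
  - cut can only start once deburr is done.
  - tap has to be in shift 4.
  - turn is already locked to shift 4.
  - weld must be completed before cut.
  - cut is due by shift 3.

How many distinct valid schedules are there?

Splitting on weld: it can be shift 1 (24), shift 2 (16). Listing each branch's schedules as (turn, finish, deburr, tap, mill, cut) by shift number:
weld=shift 1: (4,2,1,4,1,2) (4,2,1,4,1,3) (4,2,1,4,2,2) (4,2,1,4,2,3) (4,2,1,4,3,2) (4,2,1,4,3,3) (4,2,1,4,4,2) (4,2,1,4,4,3) (4,2,2,4,1,3) (4,2,2,4,2,3) (4,2,2,4,3,3) (4,2,2,4,4,3) (4,3,1,4,1,2) (4,3,1,4,1,3) (4,3,1,4,2,2) (4,3,1,4,2,3) (4,3,1,4,3,2) (4,3,1,4,3,3) (4,3,1,4,4,2) (4,3,1,4,4,3) (4,3,2,4,1,3) (4,3,2,4,2,3) (4,3,2,4,3,3) (4,3,2,4,4,3) — 24.
weld=shift 2: (4,2,1,4,1,3) (4,2,1,4,2,3) (4,2,1,4,3,3) (4,2,1,4,4,3) (4,2,2,4,1,3) (4,2,2,4,2,3) (4,2,2,4,3,3) (4,2,2,4,4,3) (4,3,1,4,1,3) (4,3,1,4,2,3) (4,3,1,4,3,3) (4,3,1,4,4,3) (4,3,2,4,1,3) (4,3,2,4,2,3) (4,3,2,4,3,3) (4,3,2,4,4,3) — 16.
Summing: 24 + 16 = 40.

40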